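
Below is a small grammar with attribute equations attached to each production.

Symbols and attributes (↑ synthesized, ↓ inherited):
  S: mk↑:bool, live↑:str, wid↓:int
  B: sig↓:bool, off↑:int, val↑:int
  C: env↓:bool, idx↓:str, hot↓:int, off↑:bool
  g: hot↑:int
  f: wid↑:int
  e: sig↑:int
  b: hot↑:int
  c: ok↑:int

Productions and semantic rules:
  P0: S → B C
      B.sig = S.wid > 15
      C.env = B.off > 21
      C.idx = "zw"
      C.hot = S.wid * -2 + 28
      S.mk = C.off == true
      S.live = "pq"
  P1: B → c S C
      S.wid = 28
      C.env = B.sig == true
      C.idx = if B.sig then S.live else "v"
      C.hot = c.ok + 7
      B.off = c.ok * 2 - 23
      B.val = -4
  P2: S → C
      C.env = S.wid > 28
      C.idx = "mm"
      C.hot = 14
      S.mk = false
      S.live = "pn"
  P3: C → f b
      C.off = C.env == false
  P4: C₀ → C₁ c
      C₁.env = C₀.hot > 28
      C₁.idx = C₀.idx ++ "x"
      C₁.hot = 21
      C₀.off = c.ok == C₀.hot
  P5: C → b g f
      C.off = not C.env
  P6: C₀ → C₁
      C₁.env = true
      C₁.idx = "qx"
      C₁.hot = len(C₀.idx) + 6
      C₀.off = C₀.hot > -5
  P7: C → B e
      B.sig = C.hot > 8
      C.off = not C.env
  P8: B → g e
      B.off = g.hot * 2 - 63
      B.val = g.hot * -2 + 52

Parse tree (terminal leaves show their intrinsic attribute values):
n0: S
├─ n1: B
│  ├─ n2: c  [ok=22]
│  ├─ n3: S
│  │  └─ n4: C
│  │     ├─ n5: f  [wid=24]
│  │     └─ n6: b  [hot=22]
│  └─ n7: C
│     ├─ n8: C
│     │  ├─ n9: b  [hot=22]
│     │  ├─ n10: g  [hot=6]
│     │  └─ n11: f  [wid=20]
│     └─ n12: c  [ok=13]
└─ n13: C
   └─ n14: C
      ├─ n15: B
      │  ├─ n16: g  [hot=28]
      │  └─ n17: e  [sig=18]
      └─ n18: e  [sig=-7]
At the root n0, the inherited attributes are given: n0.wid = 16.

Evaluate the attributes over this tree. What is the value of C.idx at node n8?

1. n0.wid = 16  [given at root]
2. n1.sig = true  [S.wid > 15]
3. n2.ok = 22  [terminal]
4. n3.wid = 28  [28]
5. n4.env = false  [S.wid > 28]
6. n4.idx = "mm"  ["mm"]
7. n4.hot = 14  [14]
8. n5.wid = 24  [terminal]
9. n6.hot = 22  [terminal]
10. n4.off = true  [C.env == false]
11. n3.mk = false  [false]
12. n3.live = "pn"  ["pn"]
13. n7.env = true  [B.sig == true]
14. n7.idx = "pn"  [if B.sig then S.live else "v"]
15. n7.hot = 29  [c.ok + 7]
16. n8.env = true  [C₀.hot > 28]
17. n8.idx = "pnx"  [C₀.idx ++ "x"]
18. n8.hot = 21  [21]
19. n9.hot = 22  [terminal]
20. n10.hot = 6  [terminal]
21. n11.wid = 20  [terminal]
22. n8.off = false  [not C.env]
23. n12.ok = 13  [terminal]
24. n7.off = false  [c.ok == C₀.hot]
25. n1.off = 21  [c.ok * 2 - 23]
26. n1.val = -4  [-4]
27. n13.env = false  [B.off > 21]
28. n13.idx = "zw"  ["zw"]
29. n13.hot = -4  [S.wid * -2 + 28]
30. n14.env = true  [true]
31. n14.idx = "qx"  ["qx"]
32. n14.hot = 8  [len(C₀.idx) + 6]
33. n15.sig = false  [C.hot > 8]
34. n16.hot = 28  [terminal]
35. n17.sig = 18  [terminal]
36. n15.off = -7  [g.hot * 2 - 63]
37. n15.val = -4  [g.hot * -2 + 52]
38. n18.sig = -7  [terminal]
39. n14.off = false  [not C.env]
40. n13.off = true  [C₀.hot > -5]
41. n0.mk = true  [C.off == true]
42. n0.live = "pq"  ["pq"]

"pnx"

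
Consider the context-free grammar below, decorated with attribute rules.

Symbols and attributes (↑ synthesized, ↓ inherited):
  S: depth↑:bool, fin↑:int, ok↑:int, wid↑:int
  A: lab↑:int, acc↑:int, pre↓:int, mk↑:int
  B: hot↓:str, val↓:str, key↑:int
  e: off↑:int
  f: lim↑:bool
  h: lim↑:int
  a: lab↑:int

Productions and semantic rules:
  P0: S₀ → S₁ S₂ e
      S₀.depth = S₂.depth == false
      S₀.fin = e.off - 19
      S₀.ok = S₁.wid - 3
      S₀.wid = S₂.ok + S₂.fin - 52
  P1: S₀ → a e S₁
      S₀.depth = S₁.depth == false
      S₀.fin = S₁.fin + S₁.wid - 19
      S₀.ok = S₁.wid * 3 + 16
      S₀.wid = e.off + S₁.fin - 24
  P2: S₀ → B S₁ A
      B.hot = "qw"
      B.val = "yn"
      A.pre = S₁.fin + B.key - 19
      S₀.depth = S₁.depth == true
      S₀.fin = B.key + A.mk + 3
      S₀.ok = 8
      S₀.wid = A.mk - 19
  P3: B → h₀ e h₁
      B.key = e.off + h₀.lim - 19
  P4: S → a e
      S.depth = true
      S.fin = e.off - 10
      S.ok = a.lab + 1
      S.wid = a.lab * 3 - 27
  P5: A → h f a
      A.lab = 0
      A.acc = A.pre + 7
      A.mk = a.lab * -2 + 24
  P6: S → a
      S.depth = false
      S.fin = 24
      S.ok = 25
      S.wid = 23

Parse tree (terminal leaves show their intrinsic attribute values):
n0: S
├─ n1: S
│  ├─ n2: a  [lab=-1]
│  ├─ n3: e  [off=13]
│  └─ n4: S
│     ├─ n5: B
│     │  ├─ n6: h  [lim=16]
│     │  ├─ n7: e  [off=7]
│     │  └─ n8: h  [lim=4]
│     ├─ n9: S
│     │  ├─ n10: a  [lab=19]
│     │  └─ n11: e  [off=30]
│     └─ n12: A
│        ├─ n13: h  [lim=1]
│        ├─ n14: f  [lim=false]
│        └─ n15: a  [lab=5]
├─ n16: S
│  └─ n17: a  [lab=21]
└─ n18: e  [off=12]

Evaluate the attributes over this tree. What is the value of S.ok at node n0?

7

1. n2.lab = -1  [terminal]
2. n3.off = 13  [terminal]
3. n5.hot = "qw"  ["qw"]
4. n5.val = "yn"  ["yn"]
5. n6.lim = 16  [terminal]
6. n7.off = 7  [terminal]
7. n8.lim = 4  [terminal]
8. n5.key = 4  [e.off + h₀.lim - 19]
9. n10.lab = 19  [terminal]
10. n11.off = 30  [terminal]
11. n9.depth = true  [true]
12. n9.fin = 20  [e.off - 10]
13. n9.ok = 20  [a.lab + 1]
14. n9.wid = 30  [a.lab * 3 - 27]
15. n12.pre = 5  [S₁.fin + B.key - 19]
16. n13.lim = 1  [terminal]
17. n14.lim = false  [terminal]
18. n15.lab = 5  [terminal]
19. n12.lab = 0  [0]
20. n12.acc = 12  [A.pre + 7]
21. n12.mk = 14  [a.lab * -2 + 24]
22. n4.depth = true  [S₁.depth == true]
23. n4.fin = 21  [B.key + A.mk + 3]
24. n4.ok = 8  [8]
25. n4.wid = -5  [A.mk - 19]
26. n1.depth = false  [S₁.depth == false]
27. n1.fin = -3  [S₁.fin + S₁.wid - 19]
28. n1.ok = 1  [S₁.wid * 3 + 16]
29. n1.wid = 10  [e.off + S₁.fin - 24]
30. n17.lab = 21  [terminal]
31. n16.depth = false  [false]
32. n16.fin = 24  [24]
33. n16.ok = 25  [25]
34. n16.wid = 23  [23]
35. n18.off = 12  [terminal]
36. n0.depth = true  [S₂.depth == false]
37. n0.fin = -7  [e.off - 19]
38. n0.ok = 7  [S₁.wid - 3]
39. n0.wid = -3  [S₂.ok + S₂.fin - 52]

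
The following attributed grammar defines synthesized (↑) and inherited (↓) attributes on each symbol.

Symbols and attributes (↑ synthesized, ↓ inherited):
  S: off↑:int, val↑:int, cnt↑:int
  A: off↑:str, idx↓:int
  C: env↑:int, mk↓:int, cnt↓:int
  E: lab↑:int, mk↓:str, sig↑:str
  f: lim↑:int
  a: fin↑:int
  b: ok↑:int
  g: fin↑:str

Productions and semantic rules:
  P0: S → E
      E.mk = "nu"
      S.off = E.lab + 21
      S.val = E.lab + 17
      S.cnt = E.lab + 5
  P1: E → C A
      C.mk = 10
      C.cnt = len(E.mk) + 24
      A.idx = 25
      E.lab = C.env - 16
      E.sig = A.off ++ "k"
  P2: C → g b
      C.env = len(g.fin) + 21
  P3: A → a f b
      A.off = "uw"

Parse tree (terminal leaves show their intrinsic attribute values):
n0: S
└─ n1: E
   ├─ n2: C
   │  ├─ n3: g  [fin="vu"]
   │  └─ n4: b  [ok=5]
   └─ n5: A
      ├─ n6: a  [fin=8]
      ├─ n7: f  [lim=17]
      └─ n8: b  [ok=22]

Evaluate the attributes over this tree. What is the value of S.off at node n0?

1. n1.mk = "nu"  ["nu"]
2. n2.mk = 10  [10]
3. n2.cnt = 26  [len(E.mk) + 24]
4. n3.fin = "vu"  [terminal]
5. n4.ok = 5  [terminal]
6. n2.env = 23  [len(g.fin) + 21]
7. n5.idx = 25  [25]
8. n6.fin = 8  [terminal]
9. n7.lim = 17  [terminal]
10. n8.ok = 22  [terminal]
11. n5.off = "uw"  ["uw"]
12. n1.lab = 7  [C.env - 16]
13. n1.sig = "uwk"  [A.off ++ "k"]
14. n0.off = 28  [E.lab + 21]
15. n0.val = 24  [E.lab + 17]
16. n0.cnt = 12  [E.lab + 5]

28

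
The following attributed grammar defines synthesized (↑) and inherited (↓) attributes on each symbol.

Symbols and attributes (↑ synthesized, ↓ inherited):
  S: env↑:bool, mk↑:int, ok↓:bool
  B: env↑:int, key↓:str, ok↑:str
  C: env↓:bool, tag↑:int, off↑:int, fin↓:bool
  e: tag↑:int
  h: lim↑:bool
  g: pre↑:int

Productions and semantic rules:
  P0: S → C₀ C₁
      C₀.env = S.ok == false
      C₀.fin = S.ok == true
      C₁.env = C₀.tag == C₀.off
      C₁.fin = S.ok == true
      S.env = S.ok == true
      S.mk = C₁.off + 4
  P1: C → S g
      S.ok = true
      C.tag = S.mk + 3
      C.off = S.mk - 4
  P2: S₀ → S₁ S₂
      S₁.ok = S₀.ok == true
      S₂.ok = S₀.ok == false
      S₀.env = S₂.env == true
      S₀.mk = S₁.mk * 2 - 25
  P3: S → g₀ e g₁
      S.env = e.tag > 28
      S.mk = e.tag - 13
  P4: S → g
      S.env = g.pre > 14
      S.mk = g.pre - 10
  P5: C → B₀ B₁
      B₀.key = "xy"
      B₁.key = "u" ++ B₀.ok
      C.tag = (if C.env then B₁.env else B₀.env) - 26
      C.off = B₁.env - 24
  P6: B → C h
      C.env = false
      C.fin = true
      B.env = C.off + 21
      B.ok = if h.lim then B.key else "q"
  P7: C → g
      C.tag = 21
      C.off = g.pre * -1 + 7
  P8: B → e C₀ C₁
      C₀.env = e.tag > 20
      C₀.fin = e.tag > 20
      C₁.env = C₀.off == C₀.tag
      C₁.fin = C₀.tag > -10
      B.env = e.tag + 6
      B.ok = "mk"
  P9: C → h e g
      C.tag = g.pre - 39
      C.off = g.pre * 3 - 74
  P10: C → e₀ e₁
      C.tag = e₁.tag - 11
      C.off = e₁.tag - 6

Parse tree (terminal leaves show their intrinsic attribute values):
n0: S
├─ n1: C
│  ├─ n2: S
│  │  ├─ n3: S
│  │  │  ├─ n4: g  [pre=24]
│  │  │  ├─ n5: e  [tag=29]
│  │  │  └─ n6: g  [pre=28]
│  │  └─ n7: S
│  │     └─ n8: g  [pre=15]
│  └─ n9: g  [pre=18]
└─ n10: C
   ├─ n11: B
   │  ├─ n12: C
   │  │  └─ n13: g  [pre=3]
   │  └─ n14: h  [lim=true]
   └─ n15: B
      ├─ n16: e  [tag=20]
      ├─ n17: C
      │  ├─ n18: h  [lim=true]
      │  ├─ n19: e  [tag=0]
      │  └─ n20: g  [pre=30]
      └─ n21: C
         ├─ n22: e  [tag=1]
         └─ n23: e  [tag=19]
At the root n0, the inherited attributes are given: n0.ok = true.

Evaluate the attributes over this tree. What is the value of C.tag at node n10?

-1

1. n0.ok = true  [given at root]
2. n1.env = false  [S.ok == false]
3. n1.fin = true  [S.ok == true]
4. n2.ok = true  [true]
5. n3.ok = true  [S₀.ok == true]
6. n4.pre = 24  [terminal]
7. n5.tag = 29  [terminal]
8. n6.pre = 28  [terminal]
9. n3.env = true  [e.tag > 28]
10. n3.mk = 16  [e.tag - 13]
11. n7.ok = false  [S₀.ok == false]
12. n8.pre = 15  [terminal]
13. n7.env = true  [g.pre > 14]
14. n7.mk = 5  [g.pre - 10]
15. n2.env = true  [S₂.env == true]
16. n2.mk = 7  [S₁.mk * 2 - 25]
17. n9.pre = 18  [terminal]
18. n1.tag = 10  [S.mk + 3]
19. n1.off = 3  [S.mk - 4]
20. n10.env = false  [C₀.tag == C₀.off]
21. n10.fin = true  [S.ok == true]
22. n11.key = "xy"  ["xy"]
23. n12.env = false  [false]
24. n12.fin = true  [true]
25. n13.pre = 3  [terminal]
26. n12.tag = 21  [21]
27. n12.off = 4  [g.pre * -1 + 7]
28. n14.lim = true  [terminal]
29. n11.env = 25  [C.off + 21]
30. n11.ok = "xy"  [if h.lim then B.key else "q"]
31. n15.key = "uxy"  ["u" ++ B₀.ok]
32. n16.tag = 20  [terminal]
33. n17.env = false  [e.tag > 20]
34. n17.fin = false  [e.tag > 20]
35. n18.lim = true  [terminal]
36. n19.tag = 0  [terminal]
37. n20.pre = 30  [terminal]
38. n17.tag = -9  [g.pre - 39]
39. n17.off = 16  [g.pre * 3 - 74]
40. n21.env = false  [C₀.off == C₀.tag]
41. n21.fin = true  [C₀.tag > -10]
42. n22.tag = 1  [terminal]
43. n23.tag = 19  [terminal]
44. n21.tag = 8  [e₁.tag - 11]
45. n21.off = 13  [e₁.tag - 6]
46. n15.env = 26  [e.tag + 6]
47. n15.ok = "mk"  ["mk"]
48. n10.tag = -1  [(if C.env then B₁.env else B₀.env) - 26]
49. n10.off = 2  [B₁.env - 24]
50. n0.env = true  [S.ok == true]
51. n0.mk = 6  [C₁.off + 4]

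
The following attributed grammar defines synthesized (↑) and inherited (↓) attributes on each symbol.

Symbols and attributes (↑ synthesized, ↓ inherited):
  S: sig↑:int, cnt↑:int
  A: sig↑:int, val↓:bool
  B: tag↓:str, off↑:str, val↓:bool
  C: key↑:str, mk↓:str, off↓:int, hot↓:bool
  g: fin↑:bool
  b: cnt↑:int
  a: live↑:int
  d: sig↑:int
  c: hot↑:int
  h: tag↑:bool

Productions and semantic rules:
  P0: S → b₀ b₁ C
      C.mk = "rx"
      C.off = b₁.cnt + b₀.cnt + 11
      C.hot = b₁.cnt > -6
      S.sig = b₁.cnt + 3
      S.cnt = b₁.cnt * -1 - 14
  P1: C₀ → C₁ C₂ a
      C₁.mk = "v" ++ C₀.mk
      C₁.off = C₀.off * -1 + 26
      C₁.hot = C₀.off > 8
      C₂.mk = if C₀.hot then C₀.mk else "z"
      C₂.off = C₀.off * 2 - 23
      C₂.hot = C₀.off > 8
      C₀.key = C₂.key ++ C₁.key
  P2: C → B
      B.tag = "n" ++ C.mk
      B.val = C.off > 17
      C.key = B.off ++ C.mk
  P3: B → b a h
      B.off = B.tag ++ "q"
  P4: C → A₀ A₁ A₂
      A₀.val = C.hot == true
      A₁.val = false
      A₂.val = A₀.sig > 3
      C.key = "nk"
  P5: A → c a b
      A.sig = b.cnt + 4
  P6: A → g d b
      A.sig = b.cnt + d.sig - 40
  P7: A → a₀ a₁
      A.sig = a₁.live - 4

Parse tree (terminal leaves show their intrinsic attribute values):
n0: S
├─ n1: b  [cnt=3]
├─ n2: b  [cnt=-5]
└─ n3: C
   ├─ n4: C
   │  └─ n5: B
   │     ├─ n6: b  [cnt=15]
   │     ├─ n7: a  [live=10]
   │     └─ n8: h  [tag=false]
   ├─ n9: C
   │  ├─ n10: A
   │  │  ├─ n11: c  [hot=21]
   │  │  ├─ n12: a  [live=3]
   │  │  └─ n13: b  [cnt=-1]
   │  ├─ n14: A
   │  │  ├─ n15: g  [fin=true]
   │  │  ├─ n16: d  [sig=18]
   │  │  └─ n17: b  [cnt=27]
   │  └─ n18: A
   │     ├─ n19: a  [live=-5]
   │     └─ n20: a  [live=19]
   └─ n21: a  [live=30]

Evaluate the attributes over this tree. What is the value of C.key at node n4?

"nvrxqvrx"

1. n1.cnt = 3  [terminal]
2. n2.cnt = -5  [terminal]
3. n3.mk = "rx"  ["rx"]
4. n3.off = 9  [b₁.cnt + b₀.cnt + 11]
5. n3.hot = true  [b₁.cnt > -6]
6. n4.mk = "vrx"  ["v" ++ C₀.mk]
7. n4.off = 17  [C₀.off * -1 + 26]
8. n4.hot = true  [C₀.off > 8]
9. n5.tag = "nvrx"  ["n" ++ C.mk]
10. n5.val = false  [C.off > 17]
11. n6.cnt = 15  [terminal]
12. n7.live = 10  [terminal]
13. n8.tag = false  [terminal]
14. n5.off = "nvrxq"  [B.tag ++ "q"]
15. n4.key = "nvrxqvrx"  [B.off ++ C.mk]
16. n9.mk = "rx"  [if C₀.hot then C₀.mk else "z"]
17. n9.off = -5  [C₀.off * 2 - 23]
18. n9.hot = true  [C₀.off > 8]
19. n10.val = true  [C.hot == true]
20. n11.hot = 21  [terminal]
21. n12.live = 3  [terminal]
22. n13.cnt = -1  [terminal]
23. n10.sig = 3  [b.cnt + 4]
24. n14.val = false  [false]
25. n15.fin = true  [terminal]
26. n16.sig = 18  [terminal]
27. n17.cnt = 27  [terminal]
28. n14.sig = 5  [b.cnt + d.sig - 40]
29. n18.val = false  [A₀.sig > 3]
30. n19.live = -5  [terminal]
31. n20.live = 19  [terminal]
32. n18.sig = 15  [a₁.live - 4]
33. n9.key = "nk"  ["nk"]
34. n21.live = 30  [terminal]
35. n3.key = "nknvrxqvrx"  [C₂.key ++ C₁.key]
36. n0.sig = -2  [b₁.cnt + 3]
37. n0.cnt = -9  [b₁.cnt * -1 - 14]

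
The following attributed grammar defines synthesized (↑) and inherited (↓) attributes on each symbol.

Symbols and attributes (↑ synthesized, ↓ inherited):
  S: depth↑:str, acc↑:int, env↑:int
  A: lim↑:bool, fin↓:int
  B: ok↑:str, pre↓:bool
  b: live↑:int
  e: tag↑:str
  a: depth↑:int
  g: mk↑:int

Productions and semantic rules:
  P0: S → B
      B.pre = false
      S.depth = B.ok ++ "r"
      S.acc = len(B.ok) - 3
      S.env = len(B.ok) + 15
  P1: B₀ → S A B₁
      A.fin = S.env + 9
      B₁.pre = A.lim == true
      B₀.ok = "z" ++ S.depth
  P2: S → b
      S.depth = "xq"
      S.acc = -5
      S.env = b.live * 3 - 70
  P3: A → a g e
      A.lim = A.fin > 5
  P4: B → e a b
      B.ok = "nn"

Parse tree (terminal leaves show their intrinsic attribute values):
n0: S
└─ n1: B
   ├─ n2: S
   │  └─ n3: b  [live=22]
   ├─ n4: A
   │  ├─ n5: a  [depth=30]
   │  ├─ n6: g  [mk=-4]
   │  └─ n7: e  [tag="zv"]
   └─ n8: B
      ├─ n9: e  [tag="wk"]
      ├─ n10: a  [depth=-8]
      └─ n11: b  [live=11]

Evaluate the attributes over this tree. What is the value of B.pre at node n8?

false

1. n1.pre = false  [false]
2. n3.live = 22  [terminal]
3. n2.depth = "xq"  ["xq"]
4. n2.acc = -5  [-5]
5. n2.env = -4  [b.live * 3 - 70]
6. n4.fin = 5  [S.env + 9]
7. n5.depth = 30  [terminal]
8. n6.mk = -4  [terminal]
9. n7.tag = "zv"  [terminal]
10. n4.lim = false  [A.fin > 5]
11. n8.pre = false  [A.lim == true]
12. n9.tag = "wk"  [terminal]
13. n10.depth = -8  [terminal]
14. n11.live = 11  [terminal]
15. n8.ok = "nn"  ["nn"]
16. n1.ok = "zxq"  ["z" ++ S.depth]
17. n0.depth = "zxqr"  [B.ok ++ "r"]
18. n0.acc = 0  [len(B.ok) - 3]
19. n0.env = 18  [len(B.ok) + 15]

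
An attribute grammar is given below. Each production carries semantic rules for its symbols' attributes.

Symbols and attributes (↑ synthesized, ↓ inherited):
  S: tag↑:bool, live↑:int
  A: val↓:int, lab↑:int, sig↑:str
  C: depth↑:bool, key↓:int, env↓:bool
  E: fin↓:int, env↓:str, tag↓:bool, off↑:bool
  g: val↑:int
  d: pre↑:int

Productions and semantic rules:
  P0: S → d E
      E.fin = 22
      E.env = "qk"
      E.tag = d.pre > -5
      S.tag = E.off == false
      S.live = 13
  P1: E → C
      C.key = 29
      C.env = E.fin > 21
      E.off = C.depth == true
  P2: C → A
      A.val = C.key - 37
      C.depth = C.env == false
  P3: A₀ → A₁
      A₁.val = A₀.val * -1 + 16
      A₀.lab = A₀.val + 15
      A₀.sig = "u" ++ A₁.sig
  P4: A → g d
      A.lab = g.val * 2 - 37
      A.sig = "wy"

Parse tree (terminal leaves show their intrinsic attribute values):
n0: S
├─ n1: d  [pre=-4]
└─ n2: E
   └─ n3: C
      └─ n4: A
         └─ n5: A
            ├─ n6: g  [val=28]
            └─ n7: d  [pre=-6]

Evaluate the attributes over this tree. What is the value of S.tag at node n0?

1. n1.pre = -4  [terminal]
2. n2.fin = 22  [22]
3. n2.env = "qk"  ["qk"]
4. n2.tag = true  [d.pre > -5]
5. n3.key = 29  [29]
6. n3.env = true  [E.fin > 21]
7. n4.val = -8  [C.key - 37]
8. n5.val = 24  [A₀.val * -1 + 16]
9. n6.val = 28  [terminal]
10. n7.pre = -6  [terminal]
11. n5.lab = 19  [g.val * 2 - 37]
12. n5.sig = "wy"  ["wy"]
13. n4.lab = 7  [A₀.val + 15]
14. n4.sig = "uwy"  ["u" ++ A₁.sig]
15. n3.depth = false  [C.env == false]
16. n2.off = false  [C.depth == true]
17. n0.tag = true  [E.off == false]
18. n0.live = 13  [13]

true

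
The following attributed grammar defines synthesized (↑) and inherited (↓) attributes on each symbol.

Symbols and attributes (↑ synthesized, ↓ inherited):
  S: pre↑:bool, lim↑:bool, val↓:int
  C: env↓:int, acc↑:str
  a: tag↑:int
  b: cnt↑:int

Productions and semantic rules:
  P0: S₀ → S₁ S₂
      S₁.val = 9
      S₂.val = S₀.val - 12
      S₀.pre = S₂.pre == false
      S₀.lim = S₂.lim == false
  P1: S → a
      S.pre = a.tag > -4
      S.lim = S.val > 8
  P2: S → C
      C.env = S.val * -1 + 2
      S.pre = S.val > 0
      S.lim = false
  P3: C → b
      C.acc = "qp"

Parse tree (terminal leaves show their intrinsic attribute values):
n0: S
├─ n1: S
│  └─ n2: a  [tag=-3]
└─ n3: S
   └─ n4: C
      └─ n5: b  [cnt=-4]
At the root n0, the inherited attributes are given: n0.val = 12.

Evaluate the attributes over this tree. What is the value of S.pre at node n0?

true

1. n0.val = 12  [given at root]
2. n1.val = 9  [9]
3. n2.tag = -3  [terminal]
4. n1.pre = true  [a.tag > -4]
5. n1.lim = true  [S.val > 8]
6. n3.val = 0  [S₀.val - 12]
7. n4.env = 2  [S.val * -1 + 2]
8. n5.cnt = -4  [terminal]
9. n4.acc = "qp"  ["qp"]
10. n3.pre = false  [S.val > 0]
11. n3.lim = false  [false]
12. n0.pre = true  [S₂.pre == false]
13. n0.lim = true  [S₂.lim == false]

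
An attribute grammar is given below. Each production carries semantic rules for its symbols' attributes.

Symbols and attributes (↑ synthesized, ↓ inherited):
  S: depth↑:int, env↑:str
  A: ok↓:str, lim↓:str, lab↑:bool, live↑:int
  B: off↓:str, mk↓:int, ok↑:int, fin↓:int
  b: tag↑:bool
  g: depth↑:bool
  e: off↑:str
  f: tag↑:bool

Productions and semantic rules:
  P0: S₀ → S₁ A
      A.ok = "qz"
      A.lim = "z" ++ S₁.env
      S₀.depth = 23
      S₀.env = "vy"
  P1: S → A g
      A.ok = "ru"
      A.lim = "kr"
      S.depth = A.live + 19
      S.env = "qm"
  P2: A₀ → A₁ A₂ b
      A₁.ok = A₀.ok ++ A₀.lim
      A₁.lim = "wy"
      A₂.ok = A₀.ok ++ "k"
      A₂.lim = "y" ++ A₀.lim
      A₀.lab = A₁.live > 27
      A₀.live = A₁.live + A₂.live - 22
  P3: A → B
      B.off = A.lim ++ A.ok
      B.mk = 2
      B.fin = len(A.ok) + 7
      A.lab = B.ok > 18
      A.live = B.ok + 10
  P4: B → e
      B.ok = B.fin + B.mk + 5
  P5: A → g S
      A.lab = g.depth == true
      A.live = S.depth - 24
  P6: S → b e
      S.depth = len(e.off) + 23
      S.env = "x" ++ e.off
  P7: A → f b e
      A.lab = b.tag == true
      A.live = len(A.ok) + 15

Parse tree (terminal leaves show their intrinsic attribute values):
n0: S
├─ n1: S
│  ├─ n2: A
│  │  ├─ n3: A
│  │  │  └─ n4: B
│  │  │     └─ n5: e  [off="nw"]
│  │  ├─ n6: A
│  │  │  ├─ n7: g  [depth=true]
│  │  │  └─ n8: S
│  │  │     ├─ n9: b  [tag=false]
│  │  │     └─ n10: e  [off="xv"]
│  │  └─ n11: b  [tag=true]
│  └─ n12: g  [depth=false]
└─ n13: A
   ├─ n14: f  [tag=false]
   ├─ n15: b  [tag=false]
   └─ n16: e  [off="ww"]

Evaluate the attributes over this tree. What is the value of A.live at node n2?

1. n2.ok = "ru"  ["ru"]
2. n2.lim = "kr"  ["kr"]
3. n3.ok = "rukr"  [A₀.ok ++ A₀.lim]
4. n3.lim = "wy"  ["wy"]
5. n4.off = "wyrukr"  [A.lim ++ A.ok]
6. n4.mk = 2  [2]
7. n4.fin = 11  [len(A.ok) + 7]
8. n5.off = "nw"  [terminal]
9. n4.ok = 18  [B.fin + B.mk + 5]
10. n3.lab = false  [B.ok > 18]
11. n3.live = 28  [B.ok + 10]
12. n6.ok = "ruk"  [A₀.ok ++ "k"]
13. n6.lim = "ykr"  ["y" ++ A₀.lim]
14. n7.depth = true  [terminal]
15. n9.tag = false  [terminal]
16. n10.off = "xv"  [terminal]
17. n8.depth = 25  [len(e.off) + 23]
18. n8.env = "xxv"  ["x" ++ e.off]
19. n6.lab = true  [g.depth == true]
20. n6.live = 1  [S.depth - 24]
21. n11.tag = true  [terminal]
22. n2.lab = true  [A₁.live > 27]
23. n2.live = 7  [A₁.live + A₂.live - 22]
24. n12.depth = false  [terminal]
25. n1.depth = 26  [A.live + 19]
26. n1.env = "qm"  ["qm"]
27. n13.ok = "qz"  ["qz"]
28. n13.lim = "zqm"  ["z" ++ S₁.env]
29. n14.tag = false  [terminal]
30. n15.tag = false  [terminal]
31. n16.off = "ww"  [terminal]
32. n13.lab = false  [b.tag == true]
33. n13.live = 17  [len(A.ok) + 15]
34. n0.depth = 23  [23]
35. n0.env = "vy"  ["vy"]

7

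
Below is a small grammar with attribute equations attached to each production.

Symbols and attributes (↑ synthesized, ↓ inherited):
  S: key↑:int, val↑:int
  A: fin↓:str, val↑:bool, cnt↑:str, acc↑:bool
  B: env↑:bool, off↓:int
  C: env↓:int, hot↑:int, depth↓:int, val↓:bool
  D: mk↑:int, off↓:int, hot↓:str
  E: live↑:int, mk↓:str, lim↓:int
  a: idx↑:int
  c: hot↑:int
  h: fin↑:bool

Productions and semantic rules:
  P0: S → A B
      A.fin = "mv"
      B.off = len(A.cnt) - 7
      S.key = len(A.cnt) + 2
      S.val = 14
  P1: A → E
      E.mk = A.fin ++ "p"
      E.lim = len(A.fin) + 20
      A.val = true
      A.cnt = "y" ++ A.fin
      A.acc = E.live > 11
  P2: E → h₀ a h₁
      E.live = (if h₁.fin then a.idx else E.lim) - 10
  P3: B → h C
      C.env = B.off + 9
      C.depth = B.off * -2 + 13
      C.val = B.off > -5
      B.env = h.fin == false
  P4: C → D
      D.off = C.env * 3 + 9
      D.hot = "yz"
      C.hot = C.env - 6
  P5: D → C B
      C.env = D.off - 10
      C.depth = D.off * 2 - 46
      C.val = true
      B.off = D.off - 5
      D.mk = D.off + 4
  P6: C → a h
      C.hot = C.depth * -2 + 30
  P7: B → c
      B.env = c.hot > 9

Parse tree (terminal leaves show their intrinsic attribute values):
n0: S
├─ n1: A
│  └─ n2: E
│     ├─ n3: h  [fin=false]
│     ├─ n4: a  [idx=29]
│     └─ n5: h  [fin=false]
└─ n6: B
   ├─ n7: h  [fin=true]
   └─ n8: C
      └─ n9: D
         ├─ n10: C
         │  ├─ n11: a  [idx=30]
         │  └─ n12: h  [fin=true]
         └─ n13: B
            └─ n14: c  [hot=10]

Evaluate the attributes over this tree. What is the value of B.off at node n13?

19

1. n1.fin = "mv"  ["mv"]
2. n2.mk = "mvp"  [A.fin ++ "p"]
3. n2.lim = 22  [len(A.fin) + 20]
4. n3.fin = false  [terminal]
5. n4.idx = 29  [terminal]
6. n5.fin = false  [terminal]
7. n2.live = 12  [(if h₁.fin then a.idx else E.lim) - 10]
8. n1.val = true  [true]
9. n1.cnt = "ymv"  ["y" ++ A.fin]
10. n1.acc = true  [E.live > 11]
11. n6.off = -4  [len(A.cnt) - 7]
12. n7.fin = true  [terminal]
13. n8.env = 5  [B.off + 9]
14. n8.depth = 21  [B.off * -2 + 13]
15. n8.val = true  [B.off > -5]
16. n9.off = 24  [C.env * 3 + 9]
17. n9.hot = "yz"  ["yz"]
18. n10.env = 14  [D.off - 10]
19. n10.depth = 2  [D.off * 2 - 46]
20. n10.val = true  [true]
21. n11.idx = 30  [terminal]
22. n12.fin = true  [terminal]
23. n10.hot = 26  [C.depth * -2 + 30]
24. n13.off = 19  [D.off - 5]
25. n14.hot = 10  [terminal]
26. n13.env = true  [c.hot > 9]
27. n9.mk = 28  [D.off + 4]
28. n8.hot = -1  [C.env - 6]
29. n6.env = false  [h.fin == false]
30. n0.key = 5  [len(A.cnt) + 2]
31. n0.val = 14  [14]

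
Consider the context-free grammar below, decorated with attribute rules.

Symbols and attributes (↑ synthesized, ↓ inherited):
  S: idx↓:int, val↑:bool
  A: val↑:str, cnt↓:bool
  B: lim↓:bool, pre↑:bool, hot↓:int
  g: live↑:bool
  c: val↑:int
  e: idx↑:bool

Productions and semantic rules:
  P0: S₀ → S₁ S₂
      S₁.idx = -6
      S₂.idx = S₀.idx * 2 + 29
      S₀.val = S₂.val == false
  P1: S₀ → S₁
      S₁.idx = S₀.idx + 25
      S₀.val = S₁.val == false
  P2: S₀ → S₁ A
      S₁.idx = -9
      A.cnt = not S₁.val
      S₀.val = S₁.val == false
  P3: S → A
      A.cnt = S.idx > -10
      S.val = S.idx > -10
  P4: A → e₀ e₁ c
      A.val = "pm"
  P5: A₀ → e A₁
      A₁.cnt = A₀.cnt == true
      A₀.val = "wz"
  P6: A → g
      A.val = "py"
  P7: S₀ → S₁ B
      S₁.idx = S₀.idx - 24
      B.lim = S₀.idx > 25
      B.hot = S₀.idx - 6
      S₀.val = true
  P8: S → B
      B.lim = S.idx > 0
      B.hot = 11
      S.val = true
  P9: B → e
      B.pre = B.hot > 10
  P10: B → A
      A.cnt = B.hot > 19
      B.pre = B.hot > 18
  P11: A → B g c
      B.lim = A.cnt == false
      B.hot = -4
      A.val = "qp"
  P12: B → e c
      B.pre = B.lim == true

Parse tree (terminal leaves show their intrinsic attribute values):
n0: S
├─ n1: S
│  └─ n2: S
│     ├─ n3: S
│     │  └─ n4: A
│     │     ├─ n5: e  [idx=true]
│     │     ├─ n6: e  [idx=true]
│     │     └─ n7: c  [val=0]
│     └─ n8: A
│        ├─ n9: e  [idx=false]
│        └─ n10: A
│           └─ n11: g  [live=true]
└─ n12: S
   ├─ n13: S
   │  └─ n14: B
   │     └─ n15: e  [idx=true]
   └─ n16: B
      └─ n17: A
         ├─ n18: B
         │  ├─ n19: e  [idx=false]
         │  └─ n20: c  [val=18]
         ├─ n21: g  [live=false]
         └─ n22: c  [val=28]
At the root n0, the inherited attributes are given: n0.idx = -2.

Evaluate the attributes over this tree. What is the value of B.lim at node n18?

true

1. n0.idx = -2  [given at root]
2. n1.idx = -6  [-6]
3. n2.idx = 19  [S₀.idx + 25]
4. n3.idx = -9  [-9]
5. n4.cnt = true  [S.idx > -10]
6. n5.idx = true  [terminal]
7. n6.idx = true  [terminal]
8. n7.val = 0  [terminal]
9. n4.val = "pm"  ["pm"]
10. n3.val = true  [S.idx > -10]
11. n8.cnt = false  [not S₁.val]
12. n9.idx = false  [terminal]
13. n10.cnt = false  [A₀.cnt == true]
14. n11.live = true  [terminal]
15. n10.val = "py"  ["py"]
16. n8.val = "wz"  ["wz"]
17. n2.val = false  [S₁.val == false]
18. n1.val = true  [S₁.val == false]
19. n12.idx = 25  [S₀.idx * 2 + 29]
20. n13.idx = 1  [S₀.idx - 24]
21. n14.lim = true  [S.idx > 0]
22. n14.hot = 11  [11]
23. n15.idx = true  [terminal]
24. n14.pre = true  [B.hot > 10]
25. n13.val = true  [true]
26. n16.lim = false  [S₀.idx > 25]
27. n16.hot = 19  [S₀.idx - 6]
28. n17.cnt = false  [B.hot > 19]
29. n18.lim = true  [A.cnt == false]
30. n18.hot = -4  [-4]
31. n19.idx = false  [terminal]
32. n20.val = 18  [terminal]
33. n18.pre = true  [B.lim == true]
34. n21.live = false  [terminal]
35. n22.val = 28  [terminal]
36. n17.val = "qp"  ["qp"]
37. n16.pre = true  [B.hot > 18]
38. n12.val = true  [true]
39. n0.val = false  [S₂.val == false]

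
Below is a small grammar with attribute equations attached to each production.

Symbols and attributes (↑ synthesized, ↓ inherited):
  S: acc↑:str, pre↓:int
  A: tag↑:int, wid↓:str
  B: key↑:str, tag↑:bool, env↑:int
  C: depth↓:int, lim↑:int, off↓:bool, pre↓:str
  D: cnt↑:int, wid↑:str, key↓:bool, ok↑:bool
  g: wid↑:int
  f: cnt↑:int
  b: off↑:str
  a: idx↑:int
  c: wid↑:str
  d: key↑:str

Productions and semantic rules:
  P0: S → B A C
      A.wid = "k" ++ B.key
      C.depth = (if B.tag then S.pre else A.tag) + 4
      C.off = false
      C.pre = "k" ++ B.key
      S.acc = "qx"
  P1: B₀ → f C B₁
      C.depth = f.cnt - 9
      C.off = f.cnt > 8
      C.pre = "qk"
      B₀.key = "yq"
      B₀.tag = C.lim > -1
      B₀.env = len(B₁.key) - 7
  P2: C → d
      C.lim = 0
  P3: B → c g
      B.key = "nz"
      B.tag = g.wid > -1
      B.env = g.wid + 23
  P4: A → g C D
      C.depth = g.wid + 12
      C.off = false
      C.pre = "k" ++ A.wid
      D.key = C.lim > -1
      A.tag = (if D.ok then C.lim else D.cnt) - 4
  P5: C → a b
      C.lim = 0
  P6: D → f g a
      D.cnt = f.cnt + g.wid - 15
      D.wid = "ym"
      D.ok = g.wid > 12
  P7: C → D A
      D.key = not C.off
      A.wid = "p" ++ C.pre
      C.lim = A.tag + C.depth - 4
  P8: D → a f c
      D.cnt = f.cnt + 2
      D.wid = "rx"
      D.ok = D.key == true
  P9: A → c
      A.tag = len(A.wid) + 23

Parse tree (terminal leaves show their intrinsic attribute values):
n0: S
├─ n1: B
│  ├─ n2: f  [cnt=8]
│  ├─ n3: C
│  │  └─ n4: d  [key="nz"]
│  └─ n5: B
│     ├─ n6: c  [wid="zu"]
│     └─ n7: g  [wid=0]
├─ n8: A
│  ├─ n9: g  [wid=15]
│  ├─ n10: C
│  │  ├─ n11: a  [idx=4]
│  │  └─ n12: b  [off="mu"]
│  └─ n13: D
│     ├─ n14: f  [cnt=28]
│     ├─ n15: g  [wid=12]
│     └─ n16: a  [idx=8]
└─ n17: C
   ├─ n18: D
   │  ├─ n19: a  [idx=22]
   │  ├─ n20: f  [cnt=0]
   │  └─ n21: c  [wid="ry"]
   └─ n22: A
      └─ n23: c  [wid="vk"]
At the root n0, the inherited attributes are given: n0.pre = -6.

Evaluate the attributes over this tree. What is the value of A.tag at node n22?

1. n0.pre = -6  [given at root]
2. n2.cnt = 8  [terminal]
3. n3.depth = -1  [f.cnt - 9]
4. n3.off = false  [f.cnt > 8]
5. n3.pre = "qk"  ["qk"]
6. n4.key = "nz"  [terminal]
7. n3.lim = 0  [0]
8. n6.wid = "zu"  [terminal]
9. n7.wid = 0  [terminal]
10. n5.key = "nz"  ["nz"]
11. n5.tag = true  [g.wid > -1]
12. n5.env = 23  [g.wid + 23]
13. n1.key = "yq"  ["yq"]
14. n1.tag = true  [C.lim > -1]
15. n1.env = -5  [len(B₁.key) - 7]
16. n8.wid = "kyq"  ["k" ++ B.key]
17. n9.wid = 15  [terminal]
18. n10.depth = 27  [g.wid + 12]
19. n10.off = false  [false]
20. n10.pre = "kkyq"  ["k" ++ A.wid]
21. n11.idx = 4  [terminal]
22. n12.off = "mu"  [terminal]
23. n10.lim = 0  [0]
24. n13.key = true  [C.lim > -1]
25. n14.cnt = 28  [terminal]
26. n15.wid = 12  [terminal]
27. n16.idx = 8  [terminal]
28. n13.cnt = 25  [f.cnt + g.wid - 15]
29. n13.wid = "ym"  ["ym"]
30. n13.ok = false  [g.wid > 12]
31. n8.tag = 21  [(if D.ok then C.lim else D.cnt) - 4]
32. n17.depth = -2  [(if B.tag then S.pre else A.tag) + 4]
33. n17.off = false  [false]
34. n17.pre = "kyq"  ["k" ++ B.key]
35. n18.key = true  [not C.off]
36. n19.idx = 22  [terminal]
37. n20.cnt = 0  [terminal]
38. n21.wid = "ry"  [terminal]
39. n18.cnt = 2  [f.cnt + 2]
40. n18.wid = "rx"  ["rx"]
41. n18.ok = true  [D.key == true]
42. n22.wid = "pkyq"  ["p" ++ C.pre]
43. n23.wid = "vk"  [terminal]
44. n22.tag = 27  [len(A.wid) + 23]
45. n17.lim = 21  [A.tag + C.depth - 4]
46. n0.acc = "qx"  ["qx"]

27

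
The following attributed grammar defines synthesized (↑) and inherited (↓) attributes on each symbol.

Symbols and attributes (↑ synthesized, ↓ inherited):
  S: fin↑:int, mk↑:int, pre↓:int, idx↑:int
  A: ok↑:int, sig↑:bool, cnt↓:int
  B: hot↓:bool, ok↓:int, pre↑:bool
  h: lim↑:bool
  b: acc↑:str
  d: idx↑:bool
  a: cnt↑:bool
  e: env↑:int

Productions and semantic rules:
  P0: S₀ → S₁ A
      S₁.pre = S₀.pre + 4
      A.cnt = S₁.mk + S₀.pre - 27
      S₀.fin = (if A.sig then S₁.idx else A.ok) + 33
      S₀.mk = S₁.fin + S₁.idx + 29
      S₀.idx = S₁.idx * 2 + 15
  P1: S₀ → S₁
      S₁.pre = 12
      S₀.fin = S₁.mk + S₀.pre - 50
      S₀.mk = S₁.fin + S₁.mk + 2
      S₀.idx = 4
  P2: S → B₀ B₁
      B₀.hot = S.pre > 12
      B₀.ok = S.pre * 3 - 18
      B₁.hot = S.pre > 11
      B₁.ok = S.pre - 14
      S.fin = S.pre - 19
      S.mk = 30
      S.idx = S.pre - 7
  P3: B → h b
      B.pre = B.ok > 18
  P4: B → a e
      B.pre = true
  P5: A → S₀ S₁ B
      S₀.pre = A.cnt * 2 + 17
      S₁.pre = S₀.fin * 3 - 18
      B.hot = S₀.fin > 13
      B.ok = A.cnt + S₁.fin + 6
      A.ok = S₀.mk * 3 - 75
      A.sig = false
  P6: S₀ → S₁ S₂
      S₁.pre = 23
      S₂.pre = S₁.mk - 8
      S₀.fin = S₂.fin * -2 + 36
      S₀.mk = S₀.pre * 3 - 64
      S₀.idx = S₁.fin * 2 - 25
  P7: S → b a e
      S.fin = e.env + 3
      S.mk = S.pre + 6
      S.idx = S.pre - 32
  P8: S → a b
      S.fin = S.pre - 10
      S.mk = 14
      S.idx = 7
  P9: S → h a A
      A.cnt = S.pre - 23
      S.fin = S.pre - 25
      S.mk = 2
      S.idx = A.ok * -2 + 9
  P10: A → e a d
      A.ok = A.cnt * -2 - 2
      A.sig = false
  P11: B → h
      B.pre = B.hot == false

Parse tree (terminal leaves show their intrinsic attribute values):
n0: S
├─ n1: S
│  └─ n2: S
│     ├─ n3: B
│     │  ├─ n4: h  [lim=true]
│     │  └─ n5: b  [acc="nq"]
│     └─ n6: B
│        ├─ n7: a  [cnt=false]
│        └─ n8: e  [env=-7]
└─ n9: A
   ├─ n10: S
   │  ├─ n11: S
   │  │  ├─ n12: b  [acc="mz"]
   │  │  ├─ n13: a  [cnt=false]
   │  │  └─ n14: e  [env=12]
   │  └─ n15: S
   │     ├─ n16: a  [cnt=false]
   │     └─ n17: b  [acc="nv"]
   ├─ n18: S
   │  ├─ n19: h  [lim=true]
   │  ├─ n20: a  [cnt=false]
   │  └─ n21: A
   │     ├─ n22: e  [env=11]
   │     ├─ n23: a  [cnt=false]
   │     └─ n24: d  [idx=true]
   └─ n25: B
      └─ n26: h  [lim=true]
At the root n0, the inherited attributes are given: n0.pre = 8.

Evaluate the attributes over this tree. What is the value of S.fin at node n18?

1. n0.pre = 8  [given at root]
2. n1.pre = 12  [S₀.pre + 4]
3. n2.pre = 12  [12]
4. n3.hot = false  [S.pre > 12]
5. n3.ok = 18  [S.pre * 3 - 18]
6. n4.lim = true  [terminal]
7. n5.acc = "nq"  [terminal]
8. n3.pre = false  [B.ok > 18]
9. n6.hot = true  [S.pre > 11]
10. n6.ok = -2  [S.pre - 14]
11. n7.cnt = false  [terminal]
12. n8.env = -7  [terminal]
13. n6.pre = true  [true]
14. n2.fin = -7  [S.pre - 19]
15. n2.mk = 30  [30]
16. n2.idx = 5  [S.pre - 7]
17. n1.fin = -8  [S₁.mk + S₀.pre - 50]
18. n1.mk = 25  [S₁.fin + S₁.mk + 2]
19. n1.idx = 4  [4]
20. n9.cnt = 6  [S₁.mk + S₀.pre - 27]
21. n10.pre = 29  [A.cnt * 2 + 17]
22. n11.pre = 23  [23]
23. n12.acc = "mz"  [terminal]
24. n13.cnt = false  [terminal]
25. n14.env = 12  [terminal]
26. n11.fin = 15  [e.env + 3]
27. n11.mk = 29  [S.pre + 6]
28. n11.idx = -9  [S.pre - 32]
29. n15.pre = 21  [S₁.mk - 8]
30. n16.cnt = false  [terminal]
31. n17.acc = "nv"  [terminal]
32. n15.fin = 11  [S.pre - 10]
33. n15.mk = 14  [14]
34. n15.idx = 7  [7]
35. n10.fin = 14  [S₂.fin * -2 + 36]
36. n10.mk = 23  [S₀.pre * 3 - 64]
37. n10.idx = 5  [S₁.fin * 2 - 25]
38. n18.pre = 24  [S₀.fin * 3 - 18]
39. n19.lim = true  [terminal]
40. n20.cnt = false  [terminal]
41. n21.cnt = 1  [S.pre - 23]
42. n22.env = 11  [terminal]
43. n23.cnt = false  [terminal]
44. n24.idx = true  [terminal]
45. n21.ok = -4  [A.cnt * -2 - 2]
46. n21.sig = false  [false]
47. n18.fin = -1  [S.pre - 25]
48. n18.mk = 2  [2]
49. n18.idx = 17  [A.ok * -2 + 9]
50. n25.hot = true  [S₀.fin > 13]
51. n25.ok = 11  [A.cnt + S₁.fin + 6]
52. n26.lim = true  [terminal]
53. n25.pre = false  [B.hot == false]
54. n9.ok = -6  [S₀.mk * 3 - 75]
55. n9.sig = false  [false]
56. n0.fin = 27  [(if A.sig then S₁.idx else A.ok) + 33]
57. n0.mk = 25  [S₁.fin + S₁.idx + 29]
58. n0.idx = 23  [S₁.idx * 2 + 15]

-1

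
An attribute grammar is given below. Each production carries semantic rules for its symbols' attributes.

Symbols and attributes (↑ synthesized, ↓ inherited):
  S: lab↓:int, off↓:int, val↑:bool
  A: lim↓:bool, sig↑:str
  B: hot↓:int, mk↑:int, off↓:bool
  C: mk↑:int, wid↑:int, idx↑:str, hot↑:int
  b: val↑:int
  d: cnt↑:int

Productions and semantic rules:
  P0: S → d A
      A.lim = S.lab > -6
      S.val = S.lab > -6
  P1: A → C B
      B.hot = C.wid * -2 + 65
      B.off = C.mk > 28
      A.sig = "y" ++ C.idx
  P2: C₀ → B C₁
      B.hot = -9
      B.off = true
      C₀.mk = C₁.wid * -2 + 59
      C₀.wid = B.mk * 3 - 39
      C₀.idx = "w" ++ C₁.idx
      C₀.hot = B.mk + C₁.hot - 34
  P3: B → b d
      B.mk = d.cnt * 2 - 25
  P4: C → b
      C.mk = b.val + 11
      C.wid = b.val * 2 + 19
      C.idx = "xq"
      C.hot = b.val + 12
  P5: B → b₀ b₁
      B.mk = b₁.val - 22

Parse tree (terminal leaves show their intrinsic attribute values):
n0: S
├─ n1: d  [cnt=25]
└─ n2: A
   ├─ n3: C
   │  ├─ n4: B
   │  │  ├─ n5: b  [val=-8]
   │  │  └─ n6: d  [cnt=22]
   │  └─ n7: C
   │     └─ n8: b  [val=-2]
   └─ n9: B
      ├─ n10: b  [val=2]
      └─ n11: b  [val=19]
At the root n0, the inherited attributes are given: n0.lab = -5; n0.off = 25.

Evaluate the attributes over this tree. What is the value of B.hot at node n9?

29

1. n0.lab = -5  [given at root]
2. n0.off = 25  [given at root]
3. n1.cnt = 25  [terminal]
4. n2.lim = true  [S.lab > -6]
5. n4.hot = -9  [-9]
6. n4.off = true  [true]
7. n5.val = -8  [terminal]
8. n6.cnt = 22  [terminal]
9. n4.mk = 19  [d.cnt * 2 - 25]
10. n8.val = -2  [terminal]
11. n7.mk = 9  [b.val + 11]
12. n7.wid = 15  [b.val * 2 + 19]
13. n7.idx = "xq"  ["xq"]
14. n7.hot = 10  [b.val + 12]
15. n3.mk = 29  [C₁.wid * -2 + 59]
16. n3.wid = 18  [B.mk * 3 - 39]
17. n3.idx = "wxq"  ["w" ++ C₁.idx]
18. n3.hot = -5  [B.mk + C₁.hot - 34]
19. n9.hot = 29  [C.wid * -2 + 65]
20. n9.off = true  [C.mk > 28]
21. n10.val = 2  [terminal]
22. n11.val = 19  [terminal]
23. n9.mk = -3  [b₁.val - 22]
24. n2.sig = "ywxq"  ["y" ++ C.idx]
25. n0.val = true  [S.lab > -6]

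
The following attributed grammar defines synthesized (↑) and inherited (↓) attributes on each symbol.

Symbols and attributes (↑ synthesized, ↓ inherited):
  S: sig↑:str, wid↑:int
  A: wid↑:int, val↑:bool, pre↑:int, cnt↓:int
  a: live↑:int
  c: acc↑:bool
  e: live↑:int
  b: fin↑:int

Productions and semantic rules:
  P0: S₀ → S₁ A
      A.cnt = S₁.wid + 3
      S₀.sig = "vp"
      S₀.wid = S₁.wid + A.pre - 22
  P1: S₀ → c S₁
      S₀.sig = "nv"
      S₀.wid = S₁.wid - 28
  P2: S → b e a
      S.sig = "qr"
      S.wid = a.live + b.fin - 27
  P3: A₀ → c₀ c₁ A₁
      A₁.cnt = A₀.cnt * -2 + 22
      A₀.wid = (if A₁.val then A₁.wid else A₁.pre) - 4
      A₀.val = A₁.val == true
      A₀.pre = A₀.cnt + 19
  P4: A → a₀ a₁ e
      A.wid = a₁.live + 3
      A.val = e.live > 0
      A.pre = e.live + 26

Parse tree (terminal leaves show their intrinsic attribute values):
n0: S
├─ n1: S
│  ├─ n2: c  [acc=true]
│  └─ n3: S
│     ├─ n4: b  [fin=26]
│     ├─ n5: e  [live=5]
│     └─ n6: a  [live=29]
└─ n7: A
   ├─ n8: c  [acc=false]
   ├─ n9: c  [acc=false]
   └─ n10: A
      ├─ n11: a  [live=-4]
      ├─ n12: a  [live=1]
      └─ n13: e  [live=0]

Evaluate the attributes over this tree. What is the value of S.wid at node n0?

0

1. n2.acc = true  [terminal]
2. n4.fin = 26  [terminal]
3. n5.live = 5  [terminal]
4. n6.live = 29  [terminal]
5. n3.sig = "qr"  ["qr"]
6. n3.wid = 28  [a.live + b.fin - 27]
7. n1.sig = "nv"  ["nv"]
8. n1.wid = 0  [S₁.wid - 28]
9. n7.cnt = 3  [S₁.wid + 3]
10. n8.acc = false  [terminal]
11. n9.acc = false  [terminal]
12. n10.cnt = 16  [A₀.cnt * -2 + 22]
13. n11.live = -4  [terminal]
14. n12.live = 1  [terminal]
15. n13.live = 0  [terminal]
16. n10.wid = 4  [a₁.live + 3]
17. n10.val = false  [e.live > 0]
18. n10.pre = 26  [e.live + 26]
19. n7.wid = 22  [(if A₁.val then A₁.wid else A₁.pre) - 4]
20. n7.val = false  [A₁.val == true]
21. n7.pre = 22  [A₀.cnt + 19]
22. n0.sig = "vp"  ["vp"]
23. n0.wid = 0  [S₁.wid + A.pre - 22]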